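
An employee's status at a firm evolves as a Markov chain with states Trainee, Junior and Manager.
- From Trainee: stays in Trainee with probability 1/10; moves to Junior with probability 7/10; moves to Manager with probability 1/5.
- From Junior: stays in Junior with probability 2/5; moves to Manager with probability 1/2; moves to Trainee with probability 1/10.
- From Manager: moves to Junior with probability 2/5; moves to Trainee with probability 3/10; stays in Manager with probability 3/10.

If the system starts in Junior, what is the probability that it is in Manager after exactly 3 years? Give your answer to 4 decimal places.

0.3660

Propagate the distribution vector 3 years from Junior.
After 0 years: (0.0000, 1.0000, 0.0000)
After 1 year: (0.1000, 0.4000, 0.5000)
After 2 years: (0.2000, 0.4300, 0.3700)
After 3 years: (0.1740, 0.4600, 0.3660)
P(in Manager after 3 years) = 0.3660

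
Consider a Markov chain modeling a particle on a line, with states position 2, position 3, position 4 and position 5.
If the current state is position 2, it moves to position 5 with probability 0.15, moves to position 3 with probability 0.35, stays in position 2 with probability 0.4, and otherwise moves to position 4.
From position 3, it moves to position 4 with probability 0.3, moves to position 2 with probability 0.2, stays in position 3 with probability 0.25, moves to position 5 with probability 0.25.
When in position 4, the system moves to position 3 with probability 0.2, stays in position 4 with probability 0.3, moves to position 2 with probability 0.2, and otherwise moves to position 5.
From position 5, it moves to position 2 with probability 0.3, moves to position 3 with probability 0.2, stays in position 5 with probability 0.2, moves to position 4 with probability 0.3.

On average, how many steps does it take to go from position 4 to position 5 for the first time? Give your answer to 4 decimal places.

Let t(s) be the expected number of steps to first reach position 5 from state s, with t(position 5) = 0. Conditioning on the first step:
t(position 2) = 1 + 0.4·t(position 2) + 0.35·t(position 3) + 0.1·t(position 4)
t(position 3) = 1 + 0.2·t(position 2) + 0.25·t(position 3) + 0.3·t(position 4)
t(position 4) = 1 + 0.2·t(position 2) + 0.2·t(position 3) + 0.3·t(position 4)
Solving: t(position 2) = 4.7895, t(position 3) = 4.2105, t(position 4) = 4.0000.
Expected steps from position 4 to position 5: 4.0000.

4.0000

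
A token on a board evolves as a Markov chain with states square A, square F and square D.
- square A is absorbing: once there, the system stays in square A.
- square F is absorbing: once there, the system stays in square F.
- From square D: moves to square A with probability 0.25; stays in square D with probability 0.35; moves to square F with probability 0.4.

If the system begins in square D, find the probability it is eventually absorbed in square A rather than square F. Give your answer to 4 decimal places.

Let h(s) be the probability of absorption at square A starting from transient state s. Then h(square A) = 1 and h(square F) = 0. By first-step analysis:
h(square D) = 0.25·1 + 0.4·0 + 0.35·h(square D)
Solving: h(square D) = 0.3846.
Starting from square D, the probability is 0.3846.

0.3846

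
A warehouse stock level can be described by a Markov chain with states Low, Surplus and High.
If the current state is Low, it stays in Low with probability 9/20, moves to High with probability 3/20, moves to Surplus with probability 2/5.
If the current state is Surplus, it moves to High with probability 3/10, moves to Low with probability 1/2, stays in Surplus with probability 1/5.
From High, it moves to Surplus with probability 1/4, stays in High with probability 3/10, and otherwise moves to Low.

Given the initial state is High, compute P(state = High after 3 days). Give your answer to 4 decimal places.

0.2306

Propagate the distribution vector 3 days from High.
After 0 days: (0.0000, 0.0000, 1.0000)
After 1 day: (0.4500, 0.2500, 0.3000)
After 2 days: (0.4625, 0.3050, 0.2325)
After 3 days: (0.4653, 0.3041, 0.2306)
P(in High after 3 days) = 0.2306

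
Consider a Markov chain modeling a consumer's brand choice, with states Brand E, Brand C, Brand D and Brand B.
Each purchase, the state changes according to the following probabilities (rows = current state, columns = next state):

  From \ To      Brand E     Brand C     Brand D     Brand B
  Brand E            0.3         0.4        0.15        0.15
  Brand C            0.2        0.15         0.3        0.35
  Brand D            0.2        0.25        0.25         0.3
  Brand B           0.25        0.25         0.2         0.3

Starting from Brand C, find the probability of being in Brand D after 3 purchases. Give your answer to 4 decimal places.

0.2256

Propagate the distribution vector 3 purchases from Brand C.
After 0 purchases: (0.0000, 1.0000, 0.0000, 0.0000)
After 1 purchase: (0.2000, 0.1500, 0.3000, 0.3500)
After 2 purchases: (0.2375, 0.2650, 0.2200, 0.2775)
After 3 purchases: (0.2376, 0.2591, 0.2256, 0.2776)
P(in Brand D after 3 purchases) = 0.2256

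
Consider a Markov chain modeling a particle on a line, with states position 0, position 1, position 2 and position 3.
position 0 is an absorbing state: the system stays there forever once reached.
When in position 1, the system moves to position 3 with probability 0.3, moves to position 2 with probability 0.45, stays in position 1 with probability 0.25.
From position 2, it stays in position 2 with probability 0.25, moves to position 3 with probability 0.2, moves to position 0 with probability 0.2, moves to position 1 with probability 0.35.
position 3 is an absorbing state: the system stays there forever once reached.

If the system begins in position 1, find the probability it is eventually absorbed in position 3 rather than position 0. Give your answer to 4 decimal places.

Let h(s) be the probability of absorption at position 3 starting from transient state s. Then h(position 3) = 1 and h(position 0) = 0. By first-step analysis:
h(position 1) = 0.25·h(position 1) + 0.45·h(position 2) + 0.3·1
h(position 2) = 0.2·0 + 0.35·h(position 1) + 0.25·h(position 2) + 0.2·1
Solving: h(position 1) = 0.7778, h(position 2) = 0.6296.
Starting from position 1, the probability is 0.7778.

0.7778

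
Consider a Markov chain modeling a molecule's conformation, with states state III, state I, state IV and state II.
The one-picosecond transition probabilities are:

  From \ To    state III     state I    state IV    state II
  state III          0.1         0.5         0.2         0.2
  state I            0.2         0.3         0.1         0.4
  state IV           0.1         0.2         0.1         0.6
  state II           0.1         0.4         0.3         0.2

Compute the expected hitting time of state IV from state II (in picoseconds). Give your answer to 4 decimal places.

Let t(s) be the expected number of picoseconds to first reach state IV from state s, with t(state IV) = 0. Conditioning on the first picosecond:
t(state III) = 1 + 0.1·t(state III) + 0.5·t(state I) + 0.2·t(state II)
t(state I) = 1 + 0.2·t(state III) + 0.3·t(state I) + 0.4·t(state II)
t(state II) = 1 + 0.1·t(state III) + 0.4·t(state I) + 0.2·t(state II)
Solving: t(state III) = 5.3043, t(state I) = 5.6522, t(state II) = 4.7391.
Expected picoseconds from state II to state IV: 4.7391.

4.7391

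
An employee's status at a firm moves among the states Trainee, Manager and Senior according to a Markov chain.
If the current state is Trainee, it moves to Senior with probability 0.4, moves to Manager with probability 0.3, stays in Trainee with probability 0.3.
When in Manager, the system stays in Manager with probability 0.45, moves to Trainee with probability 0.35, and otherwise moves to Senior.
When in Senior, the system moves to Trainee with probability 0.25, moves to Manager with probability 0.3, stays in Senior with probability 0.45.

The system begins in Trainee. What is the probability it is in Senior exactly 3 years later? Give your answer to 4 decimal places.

Propagate the distribution vector 3 years from Trainee.
After 0 years: (1.0000, 0.0000, 0.0000)
After 1 year: (0.3000, 0.3000, 0.4000)
After 2 years: (0.2950, 0.3450, 0.3600)
After 3 years: (0.2993, 0.3518, 0.3490)
P(in Senior after 3 years) = 0.3490

0.3490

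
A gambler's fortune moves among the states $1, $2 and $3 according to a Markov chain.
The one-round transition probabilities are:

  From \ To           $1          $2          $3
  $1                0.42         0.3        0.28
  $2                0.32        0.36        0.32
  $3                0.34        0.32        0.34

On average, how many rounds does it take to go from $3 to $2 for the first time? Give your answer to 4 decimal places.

Let t(s) be the expected number of rounds to first reach $2 from state s, with t($2) = 0. Conditioning on the first round:
t($1) = 1 + 0.42·t($1) + 0.28·t($3)
t($3) = 1 + 0.34·t($1) + 0.34·t($3)
Solving: t($1) = 3.2684, t($3) = 3.1989.
Expected rounds from $3 to $2: 3.1989.

3.1989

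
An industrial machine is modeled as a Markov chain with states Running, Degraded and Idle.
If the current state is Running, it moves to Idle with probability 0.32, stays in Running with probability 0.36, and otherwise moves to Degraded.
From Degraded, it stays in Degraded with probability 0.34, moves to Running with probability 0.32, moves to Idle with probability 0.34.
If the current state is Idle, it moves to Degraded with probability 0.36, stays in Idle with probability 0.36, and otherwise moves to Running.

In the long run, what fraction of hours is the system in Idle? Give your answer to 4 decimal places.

Let the stationary distribution be π with π = πP and π_1 + π_2 + π_3 = 1.
π_1 = 0.36·π_1 + 0.32·π_2 + 0.28·π_3
π_2 = 0.32·π_1 + 0.34·π_2 + 0.36·π_3
Solving with the normalization constraint gives π = (0.3191, 0.3404, 0.3404).
So the stationary probability of Idle is 0.3404.

0.3404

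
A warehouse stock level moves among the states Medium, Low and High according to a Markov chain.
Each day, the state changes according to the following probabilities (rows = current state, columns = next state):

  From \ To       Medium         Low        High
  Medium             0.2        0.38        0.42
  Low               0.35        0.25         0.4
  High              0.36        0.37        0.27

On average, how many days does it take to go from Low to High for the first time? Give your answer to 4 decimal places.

Let t(s) be the expected number of days to first reach High from state s, with t(High) = 0. Conditioning on the first day:
t(Medium) = 1 + 0.2·t(Medium) + 0.38·t(Low)
t(Low) = 1 + 0.35·t(Medium) + 0.25·t(Low)
Solving: t(Medium) = 2.4197, t(Low) = 2.4625.
Expected days from Low to High: 2.4625.

2.4625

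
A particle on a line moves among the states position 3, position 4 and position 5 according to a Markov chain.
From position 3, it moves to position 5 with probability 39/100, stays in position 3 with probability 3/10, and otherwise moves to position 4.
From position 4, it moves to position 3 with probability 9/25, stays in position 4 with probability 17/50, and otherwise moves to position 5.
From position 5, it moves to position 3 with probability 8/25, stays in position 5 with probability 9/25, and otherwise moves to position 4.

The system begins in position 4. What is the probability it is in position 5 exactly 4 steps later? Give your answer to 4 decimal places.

Propagate the distribution vector 4 steps from position 4.
After 0 steps: (0.0000, 1.0000, 0.0000)
After 1 step: (0.3600, 0.3400, 0.3000)
After 2 steps: (0.3264, 0.3232, 0.3504)
After 3 steps: (0.3264, 0.3232, 0.3504)
After 4 steps: (0.3264, 0.3232, 0.3504)
P(in position 5 after 4 steps) = 0.3504

0.3504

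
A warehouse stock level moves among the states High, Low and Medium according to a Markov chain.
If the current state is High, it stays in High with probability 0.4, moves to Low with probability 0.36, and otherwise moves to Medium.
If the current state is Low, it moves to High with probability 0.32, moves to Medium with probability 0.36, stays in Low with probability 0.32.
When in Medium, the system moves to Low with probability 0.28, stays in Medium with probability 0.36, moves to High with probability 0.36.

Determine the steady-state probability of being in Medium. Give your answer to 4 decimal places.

0.3166

Let the stationary distribution be π with π = πP and π_1 + π_2 + π_3 = 1.
π_1 = 0.4·π_1 + 0.32·π_2 + 0.36·π_3
π_2 = 0.36·π_1 + 0.32·π_2 + 0.28·π_3
Solving with the normalization constraint gives π = (0.3616, 0.3218, 0.3166).
So the stationary probability of Medium is 0.3166.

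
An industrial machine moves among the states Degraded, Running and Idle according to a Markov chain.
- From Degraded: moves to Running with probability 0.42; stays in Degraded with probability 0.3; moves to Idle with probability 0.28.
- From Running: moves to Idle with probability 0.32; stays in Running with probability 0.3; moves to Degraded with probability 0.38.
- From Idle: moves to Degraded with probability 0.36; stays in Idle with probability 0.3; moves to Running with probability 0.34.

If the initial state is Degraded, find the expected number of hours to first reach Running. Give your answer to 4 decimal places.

Let t(s) be the expected number of hours to first reach Running from state s, with t(Running) = 0. Conditioning on the first hour:
t(Degraded) = 1 + 0.3·t(Degraded) + 0.28·t(Idle)
t(Idle) = 1 + 0.36·t(Degraded) + 0.3·t(Idle)
Solving: t(Degraded) = 2.5180, t(Idle) = 2.7235.
Expected hours from Degraded to Running: 2.5180.

2.5180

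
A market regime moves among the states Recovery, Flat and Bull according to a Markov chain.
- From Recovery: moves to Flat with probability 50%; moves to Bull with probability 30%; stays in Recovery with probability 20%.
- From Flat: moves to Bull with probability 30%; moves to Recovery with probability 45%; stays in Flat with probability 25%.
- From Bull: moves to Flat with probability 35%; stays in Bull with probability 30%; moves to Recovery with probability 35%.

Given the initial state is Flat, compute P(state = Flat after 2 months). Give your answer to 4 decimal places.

Sum over the intermediate state after 1 month:
P = P(Flat→Recovery)·P(Recovery→Flat) + P(Flat→Flat)·P(Flat→Flat) + P(Flat→Bull)·P(Bull→Flat)
  = 0.45×0.5 + 0.25×0.25 + 0.3×0.35
  = 0.2250 + 0.0625 + 0.1050 = 0.3925

0.3925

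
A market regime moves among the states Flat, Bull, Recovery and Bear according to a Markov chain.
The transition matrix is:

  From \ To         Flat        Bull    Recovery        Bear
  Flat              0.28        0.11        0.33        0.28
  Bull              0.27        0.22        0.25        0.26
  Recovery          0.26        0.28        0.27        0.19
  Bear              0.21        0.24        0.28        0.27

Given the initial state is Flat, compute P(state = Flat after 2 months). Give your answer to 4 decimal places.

Propagate the distribution vector 2 months from Flat.
After 0 months: (1.0000, 0.0000, 0.0000, 0.0000)
After 1 month: (0.2800, 0.1100, 0.3300, 0.2800)
After 2 months: (0.2527, 0.2146, 0.2874, 0.2453)
P(in Flat after 2 months) = 0.2527

0.2527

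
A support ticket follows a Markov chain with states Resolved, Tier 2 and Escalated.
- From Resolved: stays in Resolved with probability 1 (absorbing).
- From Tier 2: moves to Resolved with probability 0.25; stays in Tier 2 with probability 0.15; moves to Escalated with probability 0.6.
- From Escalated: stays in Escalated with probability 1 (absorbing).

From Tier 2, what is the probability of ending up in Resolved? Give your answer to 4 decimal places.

Let h(s) be the probability of absorption at Resolved starting from transient state s. Then h(Resolved) = 1 and h(Escalated) = 0. By first-step analysis:
h(Tier 2) = 0.25·1 + 0.15·h(Tier 2) + 0.6·0
Solving: h(Tier 2) = 0.2941.
Starting from Tier 2, the probability is 0.2941.

0.2941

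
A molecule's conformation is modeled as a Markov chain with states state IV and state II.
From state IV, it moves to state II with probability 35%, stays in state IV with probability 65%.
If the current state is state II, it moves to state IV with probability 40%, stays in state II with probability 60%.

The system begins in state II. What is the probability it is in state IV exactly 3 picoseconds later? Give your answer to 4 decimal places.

0.5250

Propagate the distribution vector 3 picoseconds from state II.
After 0 picoseconds: (0.0000, 1.0000)
After 1 picosecond: (0.4000, 0.6000)
After 2 picoseconds: (0.5000, 0.5000)
After 3 picoseconds: (0.5250, 0.4750)
P(in state IV after 3 picoseconds) = 0.5250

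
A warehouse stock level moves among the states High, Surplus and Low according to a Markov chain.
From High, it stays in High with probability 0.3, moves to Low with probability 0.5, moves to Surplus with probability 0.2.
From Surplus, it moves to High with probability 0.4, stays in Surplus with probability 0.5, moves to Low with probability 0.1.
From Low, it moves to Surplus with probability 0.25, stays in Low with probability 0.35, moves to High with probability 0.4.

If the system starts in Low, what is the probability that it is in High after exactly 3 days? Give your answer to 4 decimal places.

Propagate the distribution vector 3 days from Low.
After 0 days: (0.0000, 0.0000, 1.0000)
After 1 day: (0.4000, 0.2500, 0.3500)
After 2 days: (0.3600, 0.2925, 0.3475)
After 3 days: (0.3640, 0.3051, 0.3309)
P(in High after 3 days) = 0.3640

0.3640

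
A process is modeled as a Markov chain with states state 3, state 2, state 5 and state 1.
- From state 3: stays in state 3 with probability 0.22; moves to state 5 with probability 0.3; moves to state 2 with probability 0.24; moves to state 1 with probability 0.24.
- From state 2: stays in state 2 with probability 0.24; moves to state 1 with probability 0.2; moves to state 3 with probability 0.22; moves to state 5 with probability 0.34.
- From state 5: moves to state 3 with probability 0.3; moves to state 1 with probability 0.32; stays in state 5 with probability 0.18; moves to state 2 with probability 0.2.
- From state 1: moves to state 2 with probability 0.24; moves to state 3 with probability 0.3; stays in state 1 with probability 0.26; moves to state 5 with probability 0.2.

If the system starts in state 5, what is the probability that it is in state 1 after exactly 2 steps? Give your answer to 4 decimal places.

Propagate the distribution vector 2 steps from state 5.
After 0 steps: (0.0000, 0.0000, 1.0000, 0.0000)
After 1 step: (0.3000, 0.2000, 0.1800, 0.3200)
After 2 steps: (0.2600, 0.2328, 0.2544, 0.2528)
P(in state 1 after 2 steps) = 0.2528

0.2528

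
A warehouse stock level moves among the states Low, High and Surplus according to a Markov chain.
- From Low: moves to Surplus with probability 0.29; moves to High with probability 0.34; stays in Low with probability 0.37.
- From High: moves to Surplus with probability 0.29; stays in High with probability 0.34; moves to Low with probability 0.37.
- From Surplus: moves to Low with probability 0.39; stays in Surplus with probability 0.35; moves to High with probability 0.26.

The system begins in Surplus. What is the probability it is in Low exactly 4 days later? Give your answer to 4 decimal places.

Propagate the distribution vector 4 days from Surplus.
After 0 days: (0.0000, 0.0000, 1.0000)
After 1 day: (0.3900, 0.2600, 0.3500)
After 2 days: (0.3770, 0.3120, 0.3110)
After 3 days: (0.3762, 0.3151, 0.3087)
After 4 days: (0.3762, 0.3153, 0.3085)
P(in Low after 4 days) = 0.3762

0.3762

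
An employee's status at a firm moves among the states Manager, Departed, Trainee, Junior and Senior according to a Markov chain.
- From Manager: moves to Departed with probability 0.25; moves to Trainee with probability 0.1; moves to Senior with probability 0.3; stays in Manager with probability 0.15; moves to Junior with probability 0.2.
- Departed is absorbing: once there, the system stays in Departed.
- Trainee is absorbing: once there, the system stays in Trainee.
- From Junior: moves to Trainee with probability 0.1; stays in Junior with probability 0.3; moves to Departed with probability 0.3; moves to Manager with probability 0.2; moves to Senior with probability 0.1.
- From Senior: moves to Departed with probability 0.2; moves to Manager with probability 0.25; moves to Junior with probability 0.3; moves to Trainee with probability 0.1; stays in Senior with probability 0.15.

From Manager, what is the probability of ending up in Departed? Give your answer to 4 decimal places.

0.7154

Let h(s) be the probability of absorption at Departed starting from transient state s. Then h(Departed) = 1 and h(Trainee) = 0. By first-step analysis:
h(Manager) = 0.15·h(Manager) + 0.25·1 + 0.1·0 + 0.2·h(Junior) + 0.3·h(Senior)
h(Junior) = 0.2·h(Manager) + 0.3·1 + 0.1·0 + 0.3·h(Junior) + 0.1·h(Senior)
h(Senior) = 0.25·h(Manager) + 0.2·1 + 0.1·0 + 0.3·h(Junior) + 0.15·h(Senior)
Solving: h(Manager) = 0.7154, h(Junior) = 0.7336, h(Senior) = 0.7047.
Starting from Manager, the probability is 0.7154.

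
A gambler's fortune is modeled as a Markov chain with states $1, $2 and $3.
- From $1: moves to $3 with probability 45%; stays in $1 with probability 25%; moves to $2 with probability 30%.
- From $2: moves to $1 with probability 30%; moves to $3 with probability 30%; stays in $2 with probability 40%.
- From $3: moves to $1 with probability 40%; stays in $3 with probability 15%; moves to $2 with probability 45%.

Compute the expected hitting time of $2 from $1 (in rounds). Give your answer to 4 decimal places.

2.8415

Let t(s) be the expected number of rounds to first reach $2 from state s, with t($2) = 0. Conditioning on the first round:
t($1) = 1 + 0.25·t($1) + 0.45·t($3)
t($3) = 1 + 0.4·t($1) + 0.15·t($3)
Solving: t($1) = 2.8415, t($3) = 2.5137.
Expected rounds from $1 to $2: 2.8415.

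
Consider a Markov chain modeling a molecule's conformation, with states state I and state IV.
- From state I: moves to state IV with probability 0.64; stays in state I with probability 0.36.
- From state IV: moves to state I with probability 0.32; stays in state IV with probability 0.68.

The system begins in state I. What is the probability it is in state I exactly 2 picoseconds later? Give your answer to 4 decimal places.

Sum over the intermediate state after 1 picosecond:
P = P(state I→state I)·P(state I→state I) + P(state I→state IV)·P(state IV→state I)
  = 0.36×0.36 + 0.64×0.32
  = 0.1296 + 0.2048 = 0.3344

0.3344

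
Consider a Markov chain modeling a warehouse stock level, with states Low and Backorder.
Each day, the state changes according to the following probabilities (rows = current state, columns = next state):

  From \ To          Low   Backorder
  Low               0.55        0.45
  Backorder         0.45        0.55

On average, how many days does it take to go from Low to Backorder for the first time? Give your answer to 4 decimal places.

2.2222

Let t(s) be the expected number of days to first reach Backorder from state s, with t(Backorder) = 0. Conditioning on the first day:
t(Low) = 1 + 0.55·t(Low)
Solving: t(Low) = 2.2222.
Expected days from Low to Backorder: 2.2222.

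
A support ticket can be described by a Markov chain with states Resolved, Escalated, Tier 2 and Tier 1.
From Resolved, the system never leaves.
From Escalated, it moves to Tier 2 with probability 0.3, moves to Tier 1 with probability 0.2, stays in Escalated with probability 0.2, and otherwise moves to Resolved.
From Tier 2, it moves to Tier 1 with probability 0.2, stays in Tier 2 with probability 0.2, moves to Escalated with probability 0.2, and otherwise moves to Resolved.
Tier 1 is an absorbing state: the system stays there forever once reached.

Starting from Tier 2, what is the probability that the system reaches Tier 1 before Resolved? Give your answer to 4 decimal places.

Let h(s) be the probability of absorption at Tier 1 starting from transient state s. Then h(Tier 1) = 1 and h(Resolved) = 0. By first-step analysis:
h(Escalated) = 0.3·0 + 0.2·h(Escalated) + 0.3·h(Tier 2) + 0.2·1
h(Tier 2) = 0.4·0 + 0.2·h(Escalated) + 0.2·h(Tier 2) + 0.2·1
Solving: h(Escalated) = 0.3793, h(Tier 2) = 0.3448.
Starting from Tier 2, the probability is 0.3448.

0.3448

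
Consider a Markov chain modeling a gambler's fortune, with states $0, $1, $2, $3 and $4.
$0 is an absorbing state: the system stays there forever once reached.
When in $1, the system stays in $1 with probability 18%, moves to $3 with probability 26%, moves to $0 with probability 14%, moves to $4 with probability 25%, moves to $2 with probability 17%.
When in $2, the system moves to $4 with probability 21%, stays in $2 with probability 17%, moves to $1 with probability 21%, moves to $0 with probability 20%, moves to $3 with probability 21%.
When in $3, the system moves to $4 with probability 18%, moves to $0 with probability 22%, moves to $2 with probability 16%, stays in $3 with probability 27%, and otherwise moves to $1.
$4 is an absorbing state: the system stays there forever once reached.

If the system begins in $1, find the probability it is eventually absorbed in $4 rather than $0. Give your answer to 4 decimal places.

Let h(s) be the probability of absorption at $4 starting from transient state s. Then h($4) = 1 and h($0) = 0. By first-step analysis:
h($1) = 0.14·0 + 0.18·h($1) + 0.17·h($2) + 0.26·h($3) + 0.25·1
h($2) = 0.2·0 + 0.21·h($1) + 0.17·h($2) + 0.21·h($3) + 0.21·1
h($3) = 0.22·0 + 0.17·h($1) + 0.16·h($2) + 0.27·h($3) + 0.18·1
Solving: h($1) = 0.5696, h($2) = 0.5220, h($3) = 0.4936.
Starting from $1, the probability is 0.5696.

0.5696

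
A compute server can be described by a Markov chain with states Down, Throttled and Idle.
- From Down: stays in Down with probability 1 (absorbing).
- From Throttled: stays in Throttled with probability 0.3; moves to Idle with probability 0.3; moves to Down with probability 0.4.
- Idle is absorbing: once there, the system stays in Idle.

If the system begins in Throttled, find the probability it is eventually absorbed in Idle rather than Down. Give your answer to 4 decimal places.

0.4286

Let h(s) be the probability of absorption at Idle starting from transient state s. Then h(Idle) = 1 and h(Down) = 0. By first-step analysis:
h(Throttled) = 0.4·0 + 0.3·h(Throttled) + 0.3·1
Solving: h(Throttled) = 0.4286.
Starting from Throttled, the probability is 0.4286.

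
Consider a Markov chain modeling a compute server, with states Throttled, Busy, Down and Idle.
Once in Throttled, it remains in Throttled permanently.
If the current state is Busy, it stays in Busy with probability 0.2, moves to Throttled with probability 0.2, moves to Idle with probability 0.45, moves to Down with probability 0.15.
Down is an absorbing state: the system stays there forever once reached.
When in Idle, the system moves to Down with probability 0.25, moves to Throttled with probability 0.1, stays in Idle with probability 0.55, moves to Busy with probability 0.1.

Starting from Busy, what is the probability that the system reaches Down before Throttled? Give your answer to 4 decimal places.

Let h(s) be the probability of absorption at Down starting from transient state s. Then h(Down) = 1 and h(Throttled) = 0. By first-step analysis:
h(Busy) = 0.2·0 + 0.2·h(Busy) + 0.15·1 + 0.45·h(Idle)
h(Idle) = 0.1·0 + 0.1·h(Busy) + 0.25·1 + 0.55·h(Idle)
Solving: h(Busy) = 0.5714, h(Idle) = 0.6825.
Starting from Busy, the probability is 0.5714.

0.5714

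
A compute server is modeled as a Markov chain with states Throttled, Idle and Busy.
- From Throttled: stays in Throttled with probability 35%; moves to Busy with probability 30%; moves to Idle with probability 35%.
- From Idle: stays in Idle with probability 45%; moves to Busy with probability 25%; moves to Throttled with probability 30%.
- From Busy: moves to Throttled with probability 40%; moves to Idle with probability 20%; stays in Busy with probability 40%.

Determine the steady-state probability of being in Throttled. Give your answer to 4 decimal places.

Let the stationary distribution be π with π = πP and π_1 + π_2 + π_3 = 1.
π_1 = 0.35·π_1 + 0.3·π_2 + 0.4·π_3
π_2 = 0.35·π_1 + 0.45·π_2 + 0.2·π_3
Solving with the normalization constraint gives π = (0.3489, 0.3364, 0.3146).
So the stationary probability of Throttled is 0.3489.

0.3489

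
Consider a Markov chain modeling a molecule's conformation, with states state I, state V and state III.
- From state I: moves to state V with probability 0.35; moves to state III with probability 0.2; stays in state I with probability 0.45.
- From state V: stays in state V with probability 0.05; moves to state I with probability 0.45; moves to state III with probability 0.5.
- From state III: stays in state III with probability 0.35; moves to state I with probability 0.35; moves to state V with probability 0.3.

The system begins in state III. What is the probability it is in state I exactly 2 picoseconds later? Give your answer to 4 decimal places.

0.4150

Sum over the intermediate state after 1 picosecond:
P = P(state III→state I)·P(state I→state I) + P(state III→state V)·P(state V→state I) + P(state III→state III)·P(state III→state I)
  = 0.35×0.45 + 0.3×0.45 + 0.35×0.35
  = 0.1575 + 0.1350 + 0.1225 = 0.4150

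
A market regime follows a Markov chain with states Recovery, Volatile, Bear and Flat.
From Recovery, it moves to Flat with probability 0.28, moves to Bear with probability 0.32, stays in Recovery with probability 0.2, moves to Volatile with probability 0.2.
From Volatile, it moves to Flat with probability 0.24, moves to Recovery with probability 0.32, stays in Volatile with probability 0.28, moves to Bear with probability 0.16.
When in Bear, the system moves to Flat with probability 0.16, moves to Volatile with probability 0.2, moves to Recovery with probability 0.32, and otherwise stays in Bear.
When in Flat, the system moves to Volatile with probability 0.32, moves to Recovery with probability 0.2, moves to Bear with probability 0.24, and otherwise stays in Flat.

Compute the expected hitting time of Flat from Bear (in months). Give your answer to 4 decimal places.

4.7242

Let t(s) be the expected number of months to first reach Flat from state s, with t(Flat) = 0. Conditioning on the first month:
t(Recovery) = 1 + 0.2·t(Recovery) + 0.2·t(Volatile) + 0.32·t(Bear)
t(Volatile) = 1 + 0.32·t(Recovery) + 0.28·t(Volatile) + 0.16·t(Bear)
t(Bear) = 1 + 0.32·t(Recovery) + 0.2·t(Volatile) + 0.32·t(Bear)
Solving: t(Recovery) = 4.2180, t(Volatile) = 4.3134, t(Bear) = 4.7242.
Expected months from Bear to Flat: 4.7242.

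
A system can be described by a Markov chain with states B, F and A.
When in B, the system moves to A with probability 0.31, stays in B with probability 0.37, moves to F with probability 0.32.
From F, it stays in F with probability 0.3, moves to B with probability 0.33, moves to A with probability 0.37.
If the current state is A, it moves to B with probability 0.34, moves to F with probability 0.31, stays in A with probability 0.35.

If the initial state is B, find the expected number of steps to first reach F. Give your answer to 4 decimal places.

3.1569

Let t(s) be the expected number of steps to first reach F from state s, with t(F) = 0. Conditioning on the first step:
t(B) = 1 + 0.37·t(B) + 0.31·t(A)
t(A) = 1 + 0.34·t(B) + 0.35·t(A)
Solving: t(B) = 3.1569, t(A) = 3.1897.
Expected steps from B to F: 3.1569.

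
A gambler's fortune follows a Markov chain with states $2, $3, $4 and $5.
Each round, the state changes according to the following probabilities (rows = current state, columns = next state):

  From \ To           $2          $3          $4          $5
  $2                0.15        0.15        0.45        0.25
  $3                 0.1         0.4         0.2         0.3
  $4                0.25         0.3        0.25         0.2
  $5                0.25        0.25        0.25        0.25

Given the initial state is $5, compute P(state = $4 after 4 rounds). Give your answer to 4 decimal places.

0.2737

Propagate the distribution vector 4 rounds from $5.
After 0 rounds: (0.0000, 0.0000, 0.0000, 1.0000)
After 1 round: (0.2500, 0.2500, 0.2500, 0.2500)
After 2 rounds: (0.1875, 0.2750, 0.2875, 0.2500)
After 3 rounds: (0.1900, 0.2869, 0.2738, 0.2494)
After 4 rounds: (0.1880, 0.2877, 0.2737, 0.2507)
P(in $4 after 4 rounds) = 0.2737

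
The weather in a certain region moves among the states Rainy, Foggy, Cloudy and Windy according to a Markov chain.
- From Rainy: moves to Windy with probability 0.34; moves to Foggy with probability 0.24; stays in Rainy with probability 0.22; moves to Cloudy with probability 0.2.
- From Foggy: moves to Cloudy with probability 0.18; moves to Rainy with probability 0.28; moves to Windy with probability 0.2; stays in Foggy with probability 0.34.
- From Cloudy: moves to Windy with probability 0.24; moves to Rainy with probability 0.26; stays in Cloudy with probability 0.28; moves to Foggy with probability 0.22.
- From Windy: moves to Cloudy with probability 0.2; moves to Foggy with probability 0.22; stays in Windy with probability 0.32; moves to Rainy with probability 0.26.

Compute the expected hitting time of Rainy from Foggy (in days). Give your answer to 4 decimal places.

3.6878

Let t(s) be the expected number of days to first reach Rainy from state s, with t(Rainy) = 0. Conditioning on the first day:
t(Foggy) = 1 + 0.34·t(Foggy) + 0.18·t(Cloudy) + 0.2·t(Windy)
t(Cloudy) = 1 + 0.22·t(Foggy) + 0.28·t(Cloudy) + 0.24·t(Windy)
t(Windy) = 1 + 0.22·t(Foggy) + 0.2·t(Cloudy) + 0.32·t(Windy)
Solving: t(Foggy) = 3.6878, t(Cloudy) = 3.7736, t(Windy) = 3.7736.
Expected days from Foggy to Rainy: 3.6878.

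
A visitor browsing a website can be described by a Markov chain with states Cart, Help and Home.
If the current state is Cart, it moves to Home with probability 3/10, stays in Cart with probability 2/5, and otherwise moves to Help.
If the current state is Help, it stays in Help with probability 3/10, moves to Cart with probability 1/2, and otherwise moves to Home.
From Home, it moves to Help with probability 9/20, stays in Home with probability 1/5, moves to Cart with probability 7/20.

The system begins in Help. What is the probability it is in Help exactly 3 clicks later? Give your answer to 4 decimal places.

0.3375

Propagate the distribution vector 3 clicks from Help.
After 0 clicks: (0.0000, 1.0000, 0.0000)
After 1 click: (0.5000, 0.3000, 0.2000)
After 2 clicks: (0.4200, 0.3300, 0.2500)
After 3 clicks: (0.4205, 0.3375, 0.2420)
P(in Help after 3 clicks) = 0.3375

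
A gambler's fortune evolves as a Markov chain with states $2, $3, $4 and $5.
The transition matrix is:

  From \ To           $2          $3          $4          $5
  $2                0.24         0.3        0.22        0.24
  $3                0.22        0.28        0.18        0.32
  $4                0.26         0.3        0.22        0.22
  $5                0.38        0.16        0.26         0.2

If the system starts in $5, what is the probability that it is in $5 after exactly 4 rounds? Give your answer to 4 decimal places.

0.2466

Propagate the distribution vector 4 rounds from $5.
After 0 rounds: (0.0000, 0.0000, 0.0000, 1.0000)
After 1 round: (0.3800, 0.1600, 0.2600, 0.2000)
After 2 rounds: (0.2700, 0.2688, 0.2216, 0.2396)
After 3 rounds: (0.2726, 0.2611, 0.2188, 0.2475)
After 4 rounds: (0.2738, 0.2601, 0.2195, 0.2466)
P(in $5 after 4 rounds) = 0.2466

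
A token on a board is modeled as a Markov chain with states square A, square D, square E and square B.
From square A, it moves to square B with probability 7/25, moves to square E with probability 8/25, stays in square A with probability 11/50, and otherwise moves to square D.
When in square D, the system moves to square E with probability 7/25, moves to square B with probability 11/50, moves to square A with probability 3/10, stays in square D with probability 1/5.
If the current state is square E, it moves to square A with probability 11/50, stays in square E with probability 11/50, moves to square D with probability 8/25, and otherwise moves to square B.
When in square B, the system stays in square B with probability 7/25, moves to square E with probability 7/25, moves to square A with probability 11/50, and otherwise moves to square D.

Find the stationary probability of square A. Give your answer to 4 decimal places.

Let the stationary distribution be π with π = πP and π_1 + π_2 + π_3 + π_4 = 1.
π_1 = 0.22·π_1 + 0.3·π_2 + 0.22·π_3 + 0.22·π_4
π_2 = 0.18·π_1 + 0.2·π_2 + 0.32·π_3 + 0.22·π_4
π_3 = 0.32·π_1 + 0.28·π_2 + 0.22·π_3 + 0.28·π_4
Solving with the normalization constraint gives π = (0.2386, 0.2331, 0.2732, 0.2551).
So the stationary probability of square A is 0.2386.

0.2386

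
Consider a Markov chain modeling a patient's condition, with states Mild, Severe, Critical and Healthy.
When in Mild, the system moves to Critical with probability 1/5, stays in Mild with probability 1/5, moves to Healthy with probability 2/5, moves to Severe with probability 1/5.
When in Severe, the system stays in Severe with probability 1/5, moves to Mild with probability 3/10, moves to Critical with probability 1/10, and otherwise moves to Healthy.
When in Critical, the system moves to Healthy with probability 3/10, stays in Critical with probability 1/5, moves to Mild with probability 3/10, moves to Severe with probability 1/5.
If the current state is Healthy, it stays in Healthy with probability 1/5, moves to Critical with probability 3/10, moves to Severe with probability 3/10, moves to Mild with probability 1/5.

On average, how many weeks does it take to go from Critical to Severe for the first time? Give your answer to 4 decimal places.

4.3571

Let t(s) be the expected number of weeks to first reach Severe from state s, with t(Severe) = 0. Conditioning on the first week:
t(Mild) = 1 + 0.2·t(Mild) + 0.2·t(Critical) + 0.4·t(Healthy)
t(Critical) = 1 + 0.3·t(Mild) + 0.2·t(Critical) + 0.3·t(Healthy)
t(Healthy) = 1 + 0.2·t(Mild) + 0.3·t(Critical) + 0.2·t(Healthy)
Solving: t(Mild) = 4.3214, t(Critical) = 4.3571, t(Healthy) = 3.9643.
Expected weeks from Critical to Severe: 4.3571.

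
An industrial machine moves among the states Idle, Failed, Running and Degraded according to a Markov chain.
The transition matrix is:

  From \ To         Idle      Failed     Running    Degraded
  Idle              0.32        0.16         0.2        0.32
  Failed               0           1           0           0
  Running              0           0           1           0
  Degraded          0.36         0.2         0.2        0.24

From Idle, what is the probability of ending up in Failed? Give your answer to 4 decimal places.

0.4622

Let h(s) be the probability of absorption at Failed starting from transient state s. Then h(Failed) = 1 and h(Running) = 0. By first-step analysis:
h(Idle) = 0.32·h(Idle) + 0.16·1 + 0.2·0 + 0.32·h(Degraded)
h(Degraded) = 0.36·h(Idle) + 0.2·1 + 0.2·0 + 0.24·h(Degraded)
Solving: h(Idle) = 0.4622, h(Degraded) = 0.4821.
Starting from Idle, the probability is 0.4622.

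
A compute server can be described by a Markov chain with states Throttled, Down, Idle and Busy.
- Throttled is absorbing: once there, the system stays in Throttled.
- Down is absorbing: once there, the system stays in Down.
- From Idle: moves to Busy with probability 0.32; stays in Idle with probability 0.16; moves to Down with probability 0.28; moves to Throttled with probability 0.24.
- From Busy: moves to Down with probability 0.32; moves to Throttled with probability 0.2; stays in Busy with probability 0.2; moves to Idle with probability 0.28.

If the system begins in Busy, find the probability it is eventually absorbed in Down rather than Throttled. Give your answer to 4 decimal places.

Let h(s) be the probability of absorption at Down starting from transient state s. Then h(Down) = 1 and h(Throttled) = 0. By first-step analysis:
h(Idle) = 0.24·0 + 0.28·1 + 0.16·h(Idle) + 0.32·h(Busy)
h(Busy) = 0.2·0 + 0.32·1 + 0.28·h(Idle) + 0.2·h(Busy)
Solving: h(Idle) = 0.5604, h(Busy) = 0.5962.
Starting from Busy, the probability is 0.5962.

0.5962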